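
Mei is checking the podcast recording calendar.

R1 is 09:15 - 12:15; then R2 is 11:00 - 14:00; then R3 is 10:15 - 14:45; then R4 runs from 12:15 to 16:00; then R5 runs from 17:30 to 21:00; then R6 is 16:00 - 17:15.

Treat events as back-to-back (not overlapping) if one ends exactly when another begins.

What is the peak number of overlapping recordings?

Sweep the timeline, counting +1 at each start and −1 at each end (ends before starts at a tie):
09:15 start R1 → 1
10:15 start R3 → 2
11:00 start R2 → 3
12:15 end R1 → 2
12:15 start R4 → 3
14:00 end R2 → 2
14:45 end R3 → 1
16:00 end R4 → 0
16:00 start R6 → 1
17:15 end R6 → 0
17:30 start R5 → 1
21:00 end R5 → 0
Peak is 3, at 11:00 (R1, R2, R3).

3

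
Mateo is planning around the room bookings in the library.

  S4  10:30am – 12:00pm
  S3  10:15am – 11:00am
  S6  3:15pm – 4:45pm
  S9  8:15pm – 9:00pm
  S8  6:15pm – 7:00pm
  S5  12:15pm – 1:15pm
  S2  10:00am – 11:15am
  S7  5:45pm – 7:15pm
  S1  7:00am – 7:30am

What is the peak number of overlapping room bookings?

3

Sweep the timeline, counting +1 at each start and −1 at each end (ends before starts at a tie):
7:00am start S1 → 1
7:30am end S1 → 0
10:00am start S2 → 1
10:15am start S3 → 2
10:30am start S4 → 3
11:00am end S3 → 2
11:15am end S2 → 1
12:00pm end S4 → 0
12:15pm start S5 → 1
1:15pm end S5 → 0
3:15pm start S6 → 1
4:45pm end S6 → 0
5:45pm start S7 → 1
6:15pm start S8 → 2
7:00pm end S8 → 1
7:15pm end S7 → 0
8:15pm start S9 → 1
9:00pm end S9 → 0
Peak is 3, at 10:30am (S2, S3, S4).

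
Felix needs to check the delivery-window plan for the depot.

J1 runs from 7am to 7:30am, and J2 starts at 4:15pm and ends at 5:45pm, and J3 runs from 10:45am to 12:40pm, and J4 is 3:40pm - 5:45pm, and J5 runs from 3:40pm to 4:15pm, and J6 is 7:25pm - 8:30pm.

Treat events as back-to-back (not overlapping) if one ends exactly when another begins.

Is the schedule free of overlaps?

No

Sorted by start: J1, J3, J4, J5, J2, J6.
J3 starts after J1 ends — done with J1.
J4 starts after J3 ends — done with J3.
J5 starts before J4 ends → J4 and J5 overlap.
That's a conflict, so the schedule is not conflict-free.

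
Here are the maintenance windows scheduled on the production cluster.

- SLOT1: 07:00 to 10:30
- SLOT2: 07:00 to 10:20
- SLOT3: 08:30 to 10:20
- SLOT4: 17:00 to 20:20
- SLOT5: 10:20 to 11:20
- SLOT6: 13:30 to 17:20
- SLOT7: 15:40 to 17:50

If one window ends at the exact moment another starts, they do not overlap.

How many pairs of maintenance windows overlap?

Sorted by start: SLOT1, SLOT2, SLOT3, SLOT5, SLOT6, SLOT7, SLOT4.
SLOT2 starts before SLOT1 ends → SLOT1 and SLOT2 overlap.
SLOT3 starts before SLOT1 ends → SLOT1 and SLOT3 overlap.
SLOT5 starts before SLOT1 ends → SLOT1 and SLOT5 overlap.
SLOT6 starts after SLOT1 ends, so nothing later overlaps SLOT1 either.
SLOT3 starts before SLOT2 ends → SLOT2 and SLOT3 overlap.
SLOT5 starts exactly when SLOT2 ends (back-to-back, no overlap), so nothing later overlaps SLOT2 either.
SLOT5 starts exactly when SLOT3 ends (back-to-back, no overlap), so nothing later overlaps SLOT3 either.
SLOT6 starts after SLOT5 ends, so nothing later overlaps SLOT5 either.
SLOT7 starts before SLOT6 ends → SLOT6 and SLOT7 overlap.
SLOT4 starts before SLOT6 ends → SLOT6 and SLOT4 overlap.
SLOT4 starts before SLOT7 ends → SLOT7 and SLOT4 overlap.
Overlapping pairs: SLOT1 & SLOT2, SLOT1 & SLOT3, SLOT1 & SLOT5, SLOT2 & SLOT3, SLOT4 & SLOT6, SLOT4 & SLOT7, SLOT6 & SLOT7 — 7 in total.

7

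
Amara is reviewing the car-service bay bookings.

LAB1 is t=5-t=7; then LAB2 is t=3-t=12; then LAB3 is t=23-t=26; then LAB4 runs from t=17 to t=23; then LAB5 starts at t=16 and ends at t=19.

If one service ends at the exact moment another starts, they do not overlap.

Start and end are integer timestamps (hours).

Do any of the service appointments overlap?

Yes

Sorted by start: LAB2, LAB1, LAB5, LAB4, LAB3.
LAB1 starts before LAB2 ends → LAB2 and LAB1 overlap.
That's a conflict, so the schedule is not conflict-free.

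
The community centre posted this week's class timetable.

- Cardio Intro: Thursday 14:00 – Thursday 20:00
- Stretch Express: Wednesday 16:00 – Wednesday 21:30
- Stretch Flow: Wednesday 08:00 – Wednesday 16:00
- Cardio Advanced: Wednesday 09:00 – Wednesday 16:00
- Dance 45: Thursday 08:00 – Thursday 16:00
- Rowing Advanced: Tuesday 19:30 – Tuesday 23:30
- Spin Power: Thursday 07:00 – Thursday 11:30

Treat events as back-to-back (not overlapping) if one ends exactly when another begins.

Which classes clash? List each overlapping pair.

Cardio Advanced & Stretch Flow, Cardio Intro & Dance 45, Dance 45 & Spin Power

Sorted by start: Rowing Advanced, Stretch Flow, Cardio Advanced, Stretch Express, Spin Power, Dance 45, Cardio Intro.
Stretch Flow starts after Rowing Advanced ends — done with Rowing Advanced.
Cardio Advanced starts before Stretch Flow ends → Stretch Flow and Cardio Advanced overlap.
Stretch Express starts exactly when Stretch Flow ends (back-to-back, no overlap) — done with Stretch Flow.
Stretch Express starts exactly when Cardio Advanced ends (back-to-back, no overlap) — done with Cardio Advanced.
Spin Power starts after Stretch Express ends — done with Stretch Express.
Dance 45 starts before Spin Power ends → Spin Power and Dance 45 overlap.
Cardio Intro starts after Spin Power ends.
Cardio Intro starts before Dance 45 ends → Dance 45 and Cardio Intro overlap.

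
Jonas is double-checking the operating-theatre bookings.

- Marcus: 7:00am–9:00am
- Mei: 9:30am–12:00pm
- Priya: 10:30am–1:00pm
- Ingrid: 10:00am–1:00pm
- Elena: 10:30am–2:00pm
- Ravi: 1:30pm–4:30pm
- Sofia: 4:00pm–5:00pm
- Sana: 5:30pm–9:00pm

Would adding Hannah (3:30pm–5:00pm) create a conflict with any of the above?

Yes — it overlaps Ravi, Sofia

Marcus: ends 9:00am at or before Hannah starts 3:30pm → clear.
Mei: ends 12:00pm at or before Hannah starts 3:30pm → clear.
Ingrid: ends 1:00pm at or before Hannah starts 3:30pm → clear.
Priya: ends 1:00pm at or before Hannah starts 3:30pm → clear.
Elena: ends 2:00pm at or before Hannah starts 3:30pm → clear.
Ravi: starts 1:30pm before Hannah ends 5:00pm, and ends 4:30pm after Hannah starts 3:30pm → overlap.
Sofia: starts 4:00pm before Hannah ends 5:00pm, and ends 5:00pm after Hannah starts 3:30pm → overlap.
Sana: starts 5:30pm at or after Hannah ends 5:00pm → clear.
Hannah overlaps Ravi, Sofia.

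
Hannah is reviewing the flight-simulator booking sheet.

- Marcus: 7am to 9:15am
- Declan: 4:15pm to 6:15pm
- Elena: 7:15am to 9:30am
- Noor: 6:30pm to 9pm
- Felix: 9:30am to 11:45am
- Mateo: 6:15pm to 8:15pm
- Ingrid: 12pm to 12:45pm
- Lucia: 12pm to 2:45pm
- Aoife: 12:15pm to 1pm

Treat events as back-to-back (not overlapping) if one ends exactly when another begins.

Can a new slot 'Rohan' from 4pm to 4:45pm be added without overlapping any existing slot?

No — it overlaps Declan

Marcus: ends 9:15am at or before Rohan starts 4pm → clear.
Elena: ends 9:30am at or before Rohan starts 4pm → clear.
Felix: ends 11:45am at or before Rohan starts 4pm → clear.
Lucia: ends 2:45pm at or before Rohan starts 4pm → clear.
Ingrid: ends 12:45pm at or before Rohan starts 4pm → clear.
Aoife: ends 1pm at or before Rohan starts 4pm → clear.
Declan: starts 4:15pm before Rohan ends 4:45pm, and ends 6:15pm after Rohan starts 4pm → overlap.
Mateo: starts 6:15pm at or after Rohan ends 4:45pm → clear.
Noor: starts 6:30pm at or after Rohan ends 4:45pm → clear.
Rohan overlaps Declan.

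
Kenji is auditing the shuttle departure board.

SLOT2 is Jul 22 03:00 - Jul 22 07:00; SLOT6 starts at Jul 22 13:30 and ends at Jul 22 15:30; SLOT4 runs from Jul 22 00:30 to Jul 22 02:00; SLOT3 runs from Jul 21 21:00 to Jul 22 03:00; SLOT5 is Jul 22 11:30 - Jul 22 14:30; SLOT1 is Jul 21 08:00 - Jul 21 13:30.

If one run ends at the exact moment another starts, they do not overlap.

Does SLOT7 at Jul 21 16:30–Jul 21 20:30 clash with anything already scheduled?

SLOT1: ends Jul 21 13:30 at or before SLOT7 starts Jul 21 16:30 → clear.
SLOT3: starts Jul 21 21:00 at or after SLOT7 ends Jul 21 20:30 → clear.
SLOT4: starts Jul 22 00:30 at or after SLOT7 ends Jul 21 20:30 → clear.
SLOT2: starts Jul 22 03:00 at or after SLOT7 ends Jul 21 20:30 → clear.
SLOT5: starts Jul 22 11:30 at or after SLOT7 ends Jul 21 20:30 → clear.
SLOT6: starts Jul 22 13:30 at or after SLOT7 ends Jul 21 20:30 → clear.

No — it doesn't clash with anything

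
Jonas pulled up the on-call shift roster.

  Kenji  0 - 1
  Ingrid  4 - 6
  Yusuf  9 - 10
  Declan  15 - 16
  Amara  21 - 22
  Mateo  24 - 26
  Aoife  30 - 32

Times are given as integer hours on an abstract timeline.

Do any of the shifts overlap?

No

Sorted by start: Kenji, Ingrid, Yusuf, Declan, Amara, Mateo, Aoife.
Ingrid starts after Kenji ends; Kenji is clear from here.
Yusuf starts after Ingrid ends; Ingrid is clear from here.
Declan starts after Yusuf ends; Yusuf is clear from here.
Amara starts after Declan ends; Declan is clear from here.
Mateo starts after Amara ends; Amara is clear from here.
Aoife starts after Mateo ends.
Every pair is clear; the schedule has no overlaps.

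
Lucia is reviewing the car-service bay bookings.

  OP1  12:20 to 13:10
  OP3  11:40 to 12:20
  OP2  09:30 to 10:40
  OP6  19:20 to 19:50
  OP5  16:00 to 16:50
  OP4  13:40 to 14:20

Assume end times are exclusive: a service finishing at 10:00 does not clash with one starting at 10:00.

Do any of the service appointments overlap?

Sorted by start: OP2, OP3, OP1, OP4, OP5, OP6.
OP3 starts after OP2 ends; OP2 is clear from here.
OP1 starts exactly when OP3 ends (back-to-back, no overlap); OP3 is clear from here.
OP4 starts after OP1 ends; OP1 is clear from here.
OP5 starts after OP4 ends; OP4 is clear from here.
OP6 starts after OP5 ends.
Every pair is clear; the schedule has no overlaps.

No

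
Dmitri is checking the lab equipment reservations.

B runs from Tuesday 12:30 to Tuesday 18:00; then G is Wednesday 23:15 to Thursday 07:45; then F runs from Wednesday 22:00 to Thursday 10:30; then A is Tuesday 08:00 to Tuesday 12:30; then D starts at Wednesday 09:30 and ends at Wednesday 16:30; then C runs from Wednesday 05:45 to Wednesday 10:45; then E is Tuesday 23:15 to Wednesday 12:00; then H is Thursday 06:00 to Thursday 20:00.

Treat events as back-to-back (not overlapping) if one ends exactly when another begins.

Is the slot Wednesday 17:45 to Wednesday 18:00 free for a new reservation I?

A: ends Tuesday 12:30 at or before I starts Wednesday 17:45 → clear.
B: ends Tuesday 18:00 at or before I starts Wednesday 17:45 → clear.
E: ends Wednesday 12:00 at or before I starts Wednesday 17:45 → clear.
C: ends Wednesday 10:45 at or before I starts Wednesday 17:45 → clear.
D: ends Wednesday 16:30 at or before I starts Wednesday 17:45 → clear.
F: starts Wednesday 22:00 at or after I ends Wednesday 18:00 → clear.
G: starts Wednesday 23:15 at or after I ends Wednesday 18:00 → clear.
H: starts Thursday 06:00 at or after I ends Wednesday 18:00 → clear.

Yes — the slot is free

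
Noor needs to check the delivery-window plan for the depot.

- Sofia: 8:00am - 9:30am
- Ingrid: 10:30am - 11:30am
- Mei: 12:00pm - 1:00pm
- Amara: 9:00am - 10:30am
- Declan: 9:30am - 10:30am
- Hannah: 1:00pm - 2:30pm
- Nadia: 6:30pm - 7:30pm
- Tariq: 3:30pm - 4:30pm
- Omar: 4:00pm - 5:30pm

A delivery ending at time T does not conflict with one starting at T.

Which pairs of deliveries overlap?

Two intervals overlap when each starts before the other ends.
Sorted by start: Sofia, Amara, Declan, Ingrid, Mei, Hannah, Tariq, Omar, Nadia.
Amara starts before Sofia ends → Sofia and Amara overlap.
Declan starts exactly when Sofia ends (back-to-back, no overlap) — done with Sofia.
Declan starts before Amara ends → Amara and Declan overlap.
Ingrid starts exactly when Amara ends (back-to-back, no overlap) — done with Amara.
Ingrid starts exactly when Declan ends (back-to-back, no overlap) — done with Declan.
Mei starts after Ingrid ends — done with Ingrid.
Hannah starts exactly when Mei ends (back-to-back, no overlap) — done with Mei.
Tariq starts after Hannah ends — done with Hannah.
Omar starts before Tariq ends → Tariq and Omar overlap.
Nadia starts after Tariq ends.
Nadia starts after Omar ends.

Amara & Declan, Amara & Sofia, Omar & Tariq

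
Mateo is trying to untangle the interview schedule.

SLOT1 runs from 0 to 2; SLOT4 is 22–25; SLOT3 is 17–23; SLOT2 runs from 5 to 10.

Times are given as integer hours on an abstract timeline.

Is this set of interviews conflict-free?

Sorted by start: SLOT1, SLOT2, SLOT3, SLOT4.
SLOT2 starts after SLOT1 ends — done with SLOT1.
SLOT3 starts after SLOT2 ends — done with SLOT2.
SLOT4 starts before SLOT3 ends → SLOT3 and SLOT4 overlap.
That's a conflict, so the schedule is not conflict-free.

No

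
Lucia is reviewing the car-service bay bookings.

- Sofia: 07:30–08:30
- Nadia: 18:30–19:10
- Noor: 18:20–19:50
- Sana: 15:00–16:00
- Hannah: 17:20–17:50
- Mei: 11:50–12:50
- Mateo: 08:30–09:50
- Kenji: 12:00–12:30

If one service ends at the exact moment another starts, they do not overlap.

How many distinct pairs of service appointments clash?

Sorted by start: Sofia, Mateo, Mei, Kenji, Sana, Hannah, Noor, Nadia.
Mateo starts exactly when Sofia ends (back-to-back, no overlap), so Sofia has no further overlaps.
Mei starts after Mateo ends, so Mateo has no further overlaps.
Kenji starts before Mei ends → Mei and Kenji overlap.
Sana starts after Mei ends, so Mei has no further overlaps.
Sana starts after Kenji ends, so Kenji has no further overlaps.
Hannah starts after Sana ends, so Sana has no further overlaps.
Noor starts after Hannah ends, so Hannah has no further overlaps.
Nadia starts before Noor ends → Noor and Nadia overlap.
Overlapping pairs: Kenji & Mei, Nadia & Noor — 2 in total.

2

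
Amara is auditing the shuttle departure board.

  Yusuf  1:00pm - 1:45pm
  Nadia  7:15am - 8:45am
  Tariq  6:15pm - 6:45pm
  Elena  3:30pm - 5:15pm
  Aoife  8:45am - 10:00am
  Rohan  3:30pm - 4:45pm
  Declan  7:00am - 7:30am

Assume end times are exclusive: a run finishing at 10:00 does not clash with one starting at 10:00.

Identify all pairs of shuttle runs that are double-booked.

Declan & Nadia, Elena & Rohan

Sorted by start: Declan, Nadia, Aoife, Yusuf, Rohan, Elena, Tariq.
Nadia starts before Declan ends → Declan and Nadia overlap.
Aoife starts after Declan ends, so nothing later overlaps Declan either.
Aoife starts exactly when Nadia ends (back-to-back, no overlap), so nothing later overlaps Nadia either.
Yusuf starts after Aoife ends, so nothing later overlaps Aoife either.
Rohan starts after Yusuf ends, so nothing later overlaps Yusuf either.
Elena starts before Rohan ends → Rohan and Elena overlap.
Tariq starts after Rohan ends.
Tariq starts after Elena ends.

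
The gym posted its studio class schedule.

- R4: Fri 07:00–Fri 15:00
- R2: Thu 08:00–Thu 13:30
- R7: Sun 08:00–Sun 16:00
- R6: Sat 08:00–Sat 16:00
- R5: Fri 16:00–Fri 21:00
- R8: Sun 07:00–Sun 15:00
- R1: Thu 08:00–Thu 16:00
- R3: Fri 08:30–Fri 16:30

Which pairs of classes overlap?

Sorted by start: R1, R2, R4, R3, R5, R6, R8, R7.
R2 starts before R1 ends → R1 and R2 overlap.
R4 starts after R1 ends, so R1 has no further overlaps.
R4 starts after R2 ends, so R2 has no further overlaps.
R3 starts before R4 ends → R4 and R3 overlap.
R5 starts after R4 ends, so R4 has no further overlaps.
R5 starts before R3 ends → R3 and R5 overlap.
R6 starts after R3 ends, so R3 has no further overlaps.
R6 starts after R5 ends, so R5 has no further overlaps.
R8 starts after R6 ends, so R6 has no further overlaps.
R7 starts before R8 ends → R8 and R7 overlap.

R1 & R2, R3 & R4, R3 & R5, R7 & R8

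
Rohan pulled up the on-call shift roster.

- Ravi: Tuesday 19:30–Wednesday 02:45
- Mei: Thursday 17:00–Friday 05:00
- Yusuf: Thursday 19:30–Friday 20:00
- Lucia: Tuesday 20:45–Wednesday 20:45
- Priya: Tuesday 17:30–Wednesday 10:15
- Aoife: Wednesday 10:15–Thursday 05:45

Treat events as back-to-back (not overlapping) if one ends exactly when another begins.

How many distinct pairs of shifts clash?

5

Two intervals overlap when each starts before the other ends.
Sorted by start: Priya, Ravi, Lucia, Aoife, Mei, Yusuf.
Ravi starts before Priya ends → Priya and Ravi overlap.
Lucia starts before Priya ends → Priya and Lucia overlap.
Aoife starts exactly when Priya ends (back-to-back, no overlap); Priya is clear from here.
Lucia starts before Ravi ends → Ravi and Lucia overlap.
Aoife starts after Ravi ends; Ravi is clear from here.
Aoife starts before Lucia ends → Lucia and Aoife overlap.
Mei starts after Lucia ends; Lucia is clear from here.
Mei starts after Aoife ends; Aoife is clear from here.
Yusuf starts before Mei ends → Mei and Yusuf overlap.
Overlapping pairs: Aoife & Lucia, Lucia & Priya, Lucia & Ravi, Mei & Yusuf, Priya & Ravi — 5 in total.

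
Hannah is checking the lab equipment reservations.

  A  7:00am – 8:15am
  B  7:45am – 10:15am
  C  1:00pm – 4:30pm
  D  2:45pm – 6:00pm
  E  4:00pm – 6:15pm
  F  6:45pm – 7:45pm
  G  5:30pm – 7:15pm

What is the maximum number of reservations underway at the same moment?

Walk through starts and ends in time order (an end at T is processed before a start at T):
7:00am start A → 1
7:45am start B → 2
8:15am end A → 1
10:15am end B → 0
1:00pm start C → 1
2:45pm start D → 2
4:00pm start E → 3
4:30pm end C → 2
5:30pm start G → 3
6:00pm end D → 2
6:15pm end E → 1
6:45pm start F → 2
7:15pm end G → 1
7:45pm end F → 0
Peak is 3, at 4:00pm (C, D, E).

3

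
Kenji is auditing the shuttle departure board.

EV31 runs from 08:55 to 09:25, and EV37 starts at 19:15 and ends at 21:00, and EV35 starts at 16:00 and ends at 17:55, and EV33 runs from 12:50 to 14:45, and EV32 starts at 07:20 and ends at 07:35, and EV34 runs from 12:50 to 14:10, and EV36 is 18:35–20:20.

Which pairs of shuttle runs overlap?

Two intervals overlap when each starts before the other ends.
Sorted by start: EV32, EV31, EV33, EV34, EV35, EV36, EV37.
EV31 starts after EV32 ends — done with EV32.
EV33 starts after EV31 ends — done with EV31.
EV34 starts before EV33 ends → EV33 and EV34 overlap.
EV35 starts after EV33 ends — done with EV33.
EV35 starts after EV34 ends — done with EV34.
EV36 starts after EV35 ends — done with EV35.
EV37 starts before EV36 ends → EV36 and EV37 overlap.

EV33 & EV34, EV36 & EV37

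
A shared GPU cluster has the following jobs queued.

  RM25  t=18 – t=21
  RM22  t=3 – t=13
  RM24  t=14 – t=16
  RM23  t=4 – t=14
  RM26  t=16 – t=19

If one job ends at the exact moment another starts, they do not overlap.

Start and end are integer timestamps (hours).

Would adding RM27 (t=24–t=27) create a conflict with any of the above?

No — it doesn't clash with anything

RM22: ends t=13 at or before RM27 starts t=24 → clear.
RM23: ends t=14 at or before RM27 starts t=24 → clear.
RM24: ends t=16 at or before RM27 starts t=24 → clear.
RM26: ends t=19 at or before RM27 starts t=24 → clear.
RM25: ends t=21 at or before RM27 starts t=24 → clear.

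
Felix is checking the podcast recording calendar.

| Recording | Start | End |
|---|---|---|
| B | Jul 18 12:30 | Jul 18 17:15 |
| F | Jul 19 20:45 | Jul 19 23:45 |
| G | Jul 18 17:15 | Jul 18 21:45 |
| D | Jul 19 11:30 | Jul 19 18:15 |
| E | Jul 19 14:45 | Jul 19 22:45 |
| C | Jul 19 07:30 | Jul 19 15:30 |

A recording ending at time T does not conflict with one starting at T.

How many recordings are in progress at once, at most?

Sweep the timeline, counting +1 at each start and −1 at each end (ends before starts at a tie):
Jul 18 12:30 start B → 1
Jul 18 17:15 end B → 0
Jul 18 17:15 start G → 1
Jul 18 21:45 end G → 0
Jul 19 07:30 start C → 1
Jul 19 11:30 start D → 2
Jul 19 14:45 start E → 3
Jul 19 15:30 end C → 2
Jul 19 18:15 end D → 1
Jul 19 20:45 start F → 2
Jul 19 22:45 end E → 1
Jul 19 23:45 end F → 0
Peak is 3, at Jul 19 14:45 (C, D, E).

3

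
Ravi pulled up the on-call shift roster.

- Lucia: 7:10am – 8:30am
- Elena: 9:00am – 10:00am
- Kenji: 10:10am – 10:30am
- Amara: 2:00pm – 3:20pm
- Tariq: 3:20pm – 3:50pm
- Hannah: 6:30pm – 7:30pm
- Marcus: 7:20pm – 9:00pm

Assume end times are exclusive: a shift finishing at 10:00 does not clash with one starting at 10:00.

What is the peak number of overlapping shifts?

Walk through starts and ends in time order (an end at T is processed before a start at T):
7:10am start Lucia → 1
8:30am end Lucia → 0
9:00am start Elena → 1
10:00am end Elena → 0
10:10am start Kenji → 1
10:30am end Kenji → 0
2:00pm start Amara → 1
3:20pm end Amara → 0
3:20pm start Tariq → 1
3:50pm end Tariq → 0
6:30pm start Hannah → 1
7:20pm start Marcus → 2
7:30pm end Hannah → 1
9:00pm end Marcus → 0
Peak is 2, at 7:20pm (Hannah, Marcus).

2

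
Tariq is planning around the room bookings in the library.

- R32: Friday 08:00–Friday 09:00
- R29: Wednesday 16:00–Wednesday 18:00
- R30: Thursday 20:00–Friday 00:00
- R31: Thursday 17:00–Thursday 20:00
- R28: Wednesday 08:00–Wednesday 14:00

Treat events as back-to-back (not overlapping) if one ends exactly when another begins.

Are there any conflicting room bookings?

Sorted by start: R28, R29, R31, R30, R32.
R29 starts after R28 ends, so R28 has no further overlaps.
R31 starts after R29 ends, so R29 has no further overlaps.
R30 starts exactly when R31 ends (back-to-back, no overlap), so R31 has no further overlaps.
R32 starts after R30 ends.
Every pair is clear; the schedule has no overlaps.

No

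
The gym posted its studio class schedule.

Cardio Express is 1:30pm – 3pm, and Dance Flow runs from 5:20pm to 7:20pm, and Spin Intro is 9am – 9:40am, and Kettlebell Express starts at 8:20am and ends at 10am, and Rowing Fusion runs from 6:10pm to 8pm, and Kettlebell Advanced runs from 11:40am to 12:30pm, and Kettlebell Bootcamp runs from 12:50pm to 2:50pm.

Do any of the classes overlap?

Yes

Sorted by start: Kettlebell Express, Spin Intro, Kettlebell Advanced, Kettlebell Bootcamp, Cardio Express, Dance Flow, Rowing Fusion.
Spin Intro starts before Kettlebell Express ends → Kettlebell Express and Spin Intro overlap.
That's a conflict, so the schedule is not conflict-free.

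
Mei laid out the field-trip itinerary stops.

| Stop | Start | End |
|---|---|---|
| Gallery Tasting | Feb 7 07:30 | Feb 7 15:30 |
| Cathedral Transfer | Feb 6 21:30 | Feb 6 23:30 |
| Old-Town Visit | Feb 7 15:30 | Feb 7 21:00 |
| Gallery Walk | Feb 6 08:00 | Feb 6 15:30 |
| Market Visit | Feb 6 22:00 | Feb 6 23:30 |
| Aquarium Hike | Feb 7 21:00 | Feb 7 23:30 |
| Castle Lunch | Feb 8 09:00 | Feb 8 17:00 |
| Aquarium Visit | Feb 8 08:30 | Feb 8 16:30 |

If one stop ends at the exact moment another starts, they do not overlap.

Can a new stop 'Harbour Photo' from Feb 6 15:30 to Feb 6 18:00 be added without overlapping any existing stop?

Yes — the slot is free

Gallery Walk: ends Feb 6 15:30 at or before Harbour Photo starts Feb 6 15:30 → clear.
Cathedral Transfer: starts Feb 6 21:30 at or after Harbour Photo ends Feb 6 18:00 → clear.
Market Visit: starts Feb 6 22:00 at or after Harbour Photo ends Feb 6 18:00 → clear.
Gallery Tasting: starts Feb 7 07:30 at or after Harbour Photo ends Feb 6 18:00 → clear.
Old-Town Visit: starts Feb 7 15:30 at or after Harbour Photo ends Feb 6 18:00 → clear.
Aquarium Hike: starts Feb 7 21:00 at or after Harbour Photo ends Feb 6 18:00 → clear.
Aquarium Visit: starts Feb 8 08:30 at or after Harbour Photo ends Feb 6 18:00 → clear.
Castle Lunch: starts Feb 8 09:00 at or after Harbour Photo ends Feb 6 18:00 → clear.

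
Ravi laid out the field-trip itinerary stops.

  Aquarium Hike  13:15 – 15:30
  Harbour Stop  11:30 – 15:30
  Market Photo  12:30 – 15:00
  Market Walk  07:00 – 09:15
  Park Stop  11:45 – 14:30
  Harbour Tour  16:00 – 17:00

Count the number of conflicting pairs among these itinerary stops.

6

Sorted by start: Market Walk, Harbour Stop, Park Stop, Market Photo, Aquarium Hike, Harbour Tour.
Harbour Stop starts after Market Walk ends, so Market Walk has no further overlaps.
Park Stop starts before Harbour Stop ends → Harbour Stop and Park Stop overlap.
Market Photo starts before Harbour Stop ends → Harbour Stop and Market Photo overlap.
Aquarium Hike starts before Harbour Stop ends → Harbour Stop and Aquarium Hike overlap.
Harbour Tour starts after Harbour Stop ends.
Market Photo starts before Park Stop ends → Park Stop and Market Photo overlap.
Aquarium Hike starts before Park Stop ends → Park Stop and Aquarium Hike overlap.
Harbour Tour starts after Park Stop ends.
Aquarium Hike starts before Market Photo ends → Market Photo and Aquarium Hike overlap.
Harbour Tour starts after Market Photo ends.
Harbour Tour starts after Aquarium Hike ends.
Overlapping pairs: Aquarium Hike & Harbour Stop, Aquarium Hike & Market Photo, Aquarium Hike & Park Stop, Harbour Stop & Market Photo, Harbour Stop & Park Stop, Market Photo & Park Stop — 6 in total.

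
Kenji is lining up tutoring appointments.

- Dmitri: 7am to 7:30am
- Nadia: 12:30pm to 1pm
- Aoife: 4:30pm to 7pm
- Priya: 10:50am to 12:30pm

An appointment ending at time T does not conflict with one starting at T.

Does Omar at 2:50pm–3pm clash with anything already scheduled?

No — it doesn't clash with anything

Dmitri: ends 7:30am at or before Omar starts 2:50pm → clear.
Priya: ends 12:30pm at or before Omar starts 2:50pm → clear.
Nadia: ends 1pm at or before Omar starts 2:50pm → clear.
Aoife: starts 4:30pm at or after Omar ends 3pm → clear.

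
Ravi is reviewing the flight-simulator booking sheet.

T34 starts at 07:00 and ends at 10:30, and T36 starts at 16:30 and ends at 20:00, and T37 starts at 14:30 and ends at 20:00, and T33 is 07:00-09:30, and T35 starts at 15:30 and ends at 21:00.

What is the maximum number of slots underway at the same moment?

3

Sort all start/end points and keep a running count:
07:00 start T33 → 1
07:00 start T34 → 2
09:30 end T33 → 1
10:30 end T34 → 0
14:30 start T37 → 1
15:30 start T35 → 2
16:30 start T36 → 3
20:00 end T36 → 2
20:00 end T37 → 1
21:00 end T35 → 0
Peak is 3, at 16:30 (T35, T36, T37).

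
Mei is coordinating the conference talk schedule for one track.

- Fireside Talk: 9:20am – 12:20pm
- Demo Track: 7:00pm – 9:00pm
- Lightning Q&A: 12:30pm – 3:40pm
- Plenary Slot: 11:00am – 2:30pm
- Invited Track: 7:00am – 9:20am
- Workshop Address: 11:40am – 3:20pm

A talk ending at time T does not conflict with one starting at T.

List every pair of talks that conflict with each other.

Fireside Talk & Plenary Slot, Fireside Talk & Workshop Address, Lightning Q&A & Plenary Slot, Lightning Q&A & Workshop Address, Plenary Slot & Workshop Address

Sorted by start: Invited Track, Fireside Talk, Plenary Slot, Workshop Address, Lightning Q&A, Demo Track.
Fireside Talk starts exactly when Invited Track ends (back-to-back, no overlap), so nothing later overlaps Invited Track either.
Plenary Slot starts before Fireside Talk ends → Fireside Talk and Plenary Slot overlap.
Workshop Address starts before Fireside Talk ends → Fireside Talk and Workshop Address overlap.
Lightning Q&A starts after Fireside Talk ends, so nothing later overlaps Fireside Talk either.
Workshop Address starts before Plenary Slot ends → Plenary Slot and Workshop Address overlap.
Lightning Q&A starts before Plenary Slot ends → Plenary Slot and Lightning Q&A overlap.
Demo Track starts after Plenary Slot ends.
Lightning Q&A starts before Workshop Address ends → Workshop Address and Lightning Q&A overlap.
Demo Track starts after Workshop Address ends.
Demo Track starts after Lightning Q&A ends.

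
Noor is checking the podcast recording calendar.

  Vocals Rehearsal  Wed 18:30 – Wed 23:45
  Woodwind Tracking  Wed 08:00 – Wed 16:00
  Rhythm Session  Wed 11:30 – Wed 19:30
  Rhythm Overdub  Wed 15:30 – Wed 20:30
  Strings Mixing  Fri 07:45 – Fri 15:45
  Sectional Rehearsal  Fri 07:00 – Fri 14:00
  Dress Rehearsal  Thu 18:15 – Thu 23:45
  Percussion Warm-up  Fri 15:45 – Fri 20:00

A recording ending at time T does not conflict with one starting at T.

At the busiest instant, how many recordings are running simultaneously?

3

Sort all start/end points and keep a running count:
Wed 08:00 start Woodwind Tracking → 1
Wed 11:30 start Rhythm Session → 2
Wed 15:30 start Rhythm Overdub → 3
Wed 16:00 end Woodwind Tracking → 2
Wed 18:30 start Vocals Rehearsal → 3
Wed 19:30 end Rhythm Session → 2
Wed 20:30 end Rhythm Overdub → 1
Wed 23:45 end Vocals Rehearsal → 0
Thu 18:15 start Dress Rehearsal → 1
Thu 23:45 end Dress Rehearsal → 0
Fri 07:00 start Sectional Rehearsal → 1
Fri 07:45 start Strings Mixing → 2
Fri 14:00 end Sectional Rehearsal → 1
Fri 15:45 end Strings Mixing → 0
Fri 15:45 start Percussion Warm-up → 1
Fri 20:00 end Percussion Warm-up → 0
Peak is 3, at Wed 15:30 (Rhythm Overdub, Rhythm Session, Woodwind Tracking).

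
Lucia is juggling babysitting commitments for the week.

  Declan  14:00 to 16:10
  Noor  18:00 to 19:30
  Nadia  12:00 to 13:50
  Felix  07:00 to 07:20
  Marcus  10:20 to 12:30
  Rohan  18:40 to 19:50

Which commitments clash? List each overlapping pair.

Sorted by start: Felix, Marcus, Nadia, Declan, Noor, Rohan.
Marcus starts after Felix ends — done with Felix.
Nadia starts before Marcus ends → Marcus and Nadia overlap.
Declan starts after Marcus ends — done with Marcus.
Declan starts after Nadia ends — done with Nadia.
Noor starts after Declan ends — done with Declan.
Rohan starts before Noor ends → Noor and Rohan overlap.

Marcus & Nadia, Noor & Rohan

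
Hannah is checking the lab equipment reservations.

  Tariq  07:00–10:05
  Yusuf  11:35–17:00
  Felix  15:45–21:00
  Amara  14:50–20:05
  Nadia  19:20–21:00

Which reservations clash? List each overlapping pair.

Sorted by start: Tariq, Yusuf, Amara, Felix, Nadia.
Yusuf starts after Tariq ends; Tariq is clear from here.
Amara starts before Yusuf ends → Yusuf and Amara overlap.
Felix starts before Yusuf ends → Yusuf and Felix overlap.
Nadia starts after Yusuf ends.
Felix starts before Amara ends → Amara and Felix overlap.
Nadia starts before Amara ends → Amara and Nadia overlap.
Nadia starts before Felix ends → Felix and Nadia overlap.

Amara & Felix, Amara & Nadia, Amara & Yusuf, Felix & Nadia, Felix & Yusuf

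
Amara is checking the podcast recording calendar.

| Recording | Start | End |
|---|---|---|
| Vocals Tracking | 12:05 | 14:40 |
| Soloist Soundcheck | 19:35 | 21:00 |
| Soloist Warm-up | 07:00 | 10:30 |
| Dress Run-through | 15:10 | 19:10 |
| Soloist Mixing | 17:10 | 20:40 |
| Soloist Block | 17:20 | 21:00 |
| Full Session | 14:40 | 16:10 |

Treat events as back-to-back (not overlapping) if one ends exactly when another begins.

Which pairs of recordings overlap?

Dress Run-through & Full Session, Dress Run-through & Soloist Block, Dress Run-through & Soloist Mixing, Soloist Block & Soloist Mixing, Soloist Block & Soloist Soundcheck, Soloist Mixing & Soloist Soundcheck

Sorted by start: Soloist Warm-up, Vocals Tracking, Full Session, Dress Run-through, Soloist Mixing, Soloist Block, Soloist Soundcheck.
Vocals Tracking starts after Soloist Warm-up ends, so nothing later overlaps Soloist Warm-up either.
Full Session starts exactly when Vocals Tracking ends (back-to-back, no overlap), so nothing later overlaps Vocals Tracking either.
Dress Run-through starts before Full Session ends → Full Session and Dress Run-through overlap.
Soloist Mixing starts after Full Session ends, so nothing later overlaps Full Session either.
Soloist Mixing starts before Dress Run-through ends → Dress Run-through and Soloist Mixing overlap.
Soloist Block starts before Dress Run-through ends → Dress Run-through and Soloist Block overlap.
Soloist Soundcheck starts after Dress Run-through ends.
Soloist Block starts before Soloist Mixing ends → Soloist Mixing and Soloist Block overlap.
Soloist Soundcheck starts before Soloist Mixing ends → Soloist Mixing and Soloist Soundcheck overlap.
Soloist Soundcheck starts before Soloist Block ends → Soloist Block and Soloist Soundcheck overlap.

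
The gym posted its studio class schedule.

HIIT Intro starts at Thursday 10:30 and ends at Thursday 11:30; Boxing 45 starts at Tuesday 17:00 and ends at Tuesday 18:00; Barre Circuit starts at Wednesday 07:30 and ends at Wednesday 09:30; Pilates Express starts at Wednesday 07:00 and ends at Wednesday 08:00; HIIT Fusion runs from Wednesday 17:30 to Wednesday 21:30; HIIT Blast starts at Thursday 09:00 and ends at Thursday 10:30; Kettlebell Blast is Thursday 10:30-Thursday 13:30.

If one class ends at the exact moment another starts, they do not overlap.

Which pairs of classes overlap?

Check each pair: they overlap iff neither finishes before the other starts.
Sorted by start: Boxing 45, Pilates Express, Barre Circuit, HIIT Fusion, HIIT Blast, HIIT Intro, Kettlebell Blast.
Pilates Express starts after Boxing 45 ends — done with Boxing 45.
Barre Circuit starts before Pilates Express ends → Pilates Express and Barre Circuit overlap.
HIIT Fusion starts after Pilates Express ends — done with Pilates Express.
HIIT Fusion starts after Barre Circuit ends — done with Barre Circuit.
HIIT Blast starts after HIIT Fusion ends — done with HIIT Fusion.
HIIT Intro starts exactly when HIIT Blast ends (back-to-back, no overlap) — done with HIIT Blast.
Kettlebell Blast starts before HIIT Intro ends → HIIT Intro and Kettlebell Blast overlap.

Barre Circuit & Pilates Express, HIIT Intro & Kettlebell Blast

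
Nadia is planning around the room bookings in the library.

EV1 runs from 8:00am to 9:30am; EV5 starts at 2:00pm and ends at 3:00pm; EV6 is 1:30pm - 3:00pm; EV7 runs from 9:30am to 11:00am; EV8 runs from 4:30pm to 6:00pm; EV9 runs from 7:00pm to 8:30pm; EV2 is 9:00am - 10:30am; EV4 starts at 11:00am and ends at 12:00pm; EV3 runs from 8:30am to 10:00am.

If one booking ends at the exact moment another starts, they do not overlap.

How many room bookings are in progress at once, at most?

Sweep the timeline, counting +1 at each start and −1 at each end (ends before starts at a tie):
8:00am start EV1 → 1
8:30am start EV3 → 2
9:00am start EV2 → 3
9:30am end EV1 → 2
9:30am start EV7 → 3
10:00am end EV3 → 2
10:30am end EV2 → 1
11:00am end EV7 → 0
11:00am start EV4 → 1
12:00pm end EV4 → 0
1:30pm start EV6 → 1
2:00pm start EV5 → 2
3:00pm end EV5 → 1
3:00pm end EV6 → 0
4:30pm start EV8 → 1
6:00pm end EV8 → 0
7:00pm start EV9 → 1
8:30pm end EV9 → 0
Peak is 3, at 9:00am (EV1, EV2, EV3).

3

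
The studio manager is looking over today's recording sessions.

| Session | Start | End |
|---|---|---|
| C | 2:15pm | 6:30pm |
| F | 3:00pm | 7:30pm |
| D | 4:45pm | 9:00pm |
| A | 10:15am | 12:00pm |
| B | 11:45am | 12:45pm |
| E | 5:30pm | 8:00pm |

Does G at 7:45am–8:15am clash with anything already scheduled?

No — it doesn't clash with anything

A: starts 10:15am at or after G ends 8:15am → clear.
B: starts 11:45am at or after G ends 8:15am → clear.
C: starts 2:15pm at or after G ends 8:15am → clear.
F: starts 3:00pm at or after G ends 8:15am → clear.
D: starts 4:45pm at or after G ends 8:15am → clear.
E: starts 5:30pm at or after G ends 8:15am → clear.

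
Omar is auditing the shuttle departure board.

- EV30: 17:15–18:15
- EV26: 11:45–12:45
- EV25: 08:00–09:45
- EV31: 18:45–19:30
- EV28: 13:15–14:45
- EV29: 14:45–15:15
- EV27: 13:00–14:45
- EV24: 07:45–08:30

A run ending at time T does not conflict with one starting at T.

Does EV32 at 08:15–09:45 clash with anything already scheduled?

Yes — it overlaps EV24, EV25

EV24: starts 07:45 before EV32 ends 09:45, and ends 08:30 after EV32 starts 08:15 → overlap.
EV25: starts 08:00 before EV32 ends 09:45, and ends 09:45 after EV32 starts 08:15 → overlap.
EV26: starts 11:45 at or after EV32 ends 09:45 → clear.
EV27: starts 13:00 at or after EV32 ends 09:45 → clear.
EV28: starts 13:15 at or after EV32 ends 09:45 → clear.
EV29: starts 14:45 at or after EV32 ends 09:45 → clear.
EV30: starts 17:15 at or after EV32 ends 09:45 → clear.
EV31: starts 18:45 at or after EV32 ends 09:45 → clear.
EV32 overlaps EV24, EV25.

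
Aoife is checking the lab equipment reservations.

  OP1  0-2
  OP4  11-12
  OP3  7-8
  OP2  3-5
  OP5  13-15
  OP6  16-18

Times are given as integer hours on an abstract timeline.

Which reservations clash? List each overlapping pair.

Sorted by start: OP1, OP2, OP3, OP4, OP5, OP6.
OP2 starts after OP1 ends, so OP1 has no further overlaps.
OP3 starts after OP2 ends, so OP2 has no further overlaps.
OP4 starts after OP3 ends, so OP3 has no further overlaps.
OP5 starts after OP4 ends, so OP4 has no further overlaps.
OP6 starts after OP5 ends.

no overlapping pairs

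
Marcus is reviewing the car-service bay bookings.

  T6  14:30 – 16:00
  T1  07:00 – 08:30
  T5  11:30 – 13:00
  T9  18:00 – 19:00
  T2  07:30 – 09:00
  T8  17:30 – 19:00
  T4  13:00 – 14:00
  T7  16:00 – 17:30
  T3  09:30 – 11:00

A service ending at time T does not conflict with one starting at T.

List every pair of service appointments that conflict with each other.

T1 & T2, T8 & T9

Sorted by start: T1, T2, T3, T5, T4, T6, T7, T8, T9.
T2 starts before T1 ends → T1 and T2 overlap.
T3 starts after T1 ends, so T1 has no further overlaps.
T3 starts after T2 ends, so T2 has no further overlaps.
T5 starts after T3 ends, so T3 has no further overlaps.
T4 starts exactly when T5 ends (back-to-back, no overlap), so T5 has no further overlaps.
T6 starts after T4 ends, so T4 has no further overlaps.
T7 starts exactly when T6 ends (back-to-back, no overlap), so T6 has no further overlaps.
T8 starts exactly when T7 ends (back-to-back, no overlap), so T7 has no further overlaps.
T9 starts before T8 ends → T8 and T9 overlap.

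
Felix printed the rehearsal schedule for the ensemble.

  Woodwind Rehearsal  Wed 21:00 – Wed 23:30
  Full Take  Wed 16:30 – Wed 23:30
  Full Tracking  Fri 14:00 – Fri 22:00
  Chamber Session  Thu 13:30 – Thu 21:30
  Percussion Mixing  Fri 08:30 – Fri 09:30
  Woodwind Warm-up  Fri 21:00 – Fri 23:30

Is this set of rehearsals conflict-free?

No

Sorted by start: Full Take, Woodwind Rehearsal, Chamber Session, Percussion Mixing, Full Tracking, Woodwind Warm-up.
Woodwind Rehearsal starts before Full Take ends → Full Take and Woodwind Rehearsal overlap.
That's a conflict, so the schedule is not conflict-free.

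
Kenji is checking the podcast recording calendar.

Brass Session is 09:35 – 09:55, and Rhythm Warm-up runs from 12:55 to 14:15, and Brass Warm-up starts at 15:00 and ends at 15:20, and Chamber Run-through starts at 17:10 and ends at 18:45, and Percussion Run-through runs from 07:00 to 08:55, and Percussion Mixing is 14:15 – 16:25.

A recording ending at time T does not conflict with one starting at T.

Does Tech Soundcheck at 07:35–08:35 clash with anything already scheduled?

Percussion Run-through: starts 07:00 before Tech Soundcheck ends 08:35, and ends 08:55 after Tech Soundcheck starts 07:35 → overlap.
Brass Session: starts 09:35 at or after Tech Soundcheck ends 08:35 → clear.
Rhythm Warm-up: starts 12:55 at or after Tech Soundcheck ends 08:35 → clear.
Percussion Mixing: starts 14:15 at or after Tech Soundcheck ends 08:35 → clear.
Brass Warm-up: starts 15:00 at or after Tech Soundcheck ends 08:35 → clear.
Chamber Run-through: starts 17:10 at or after Tech Soundcheck ends 08:35 → clear.
Tech Soundcheck overlaps Percussion Run-through.

Yes — it overlaps Percussion Run-through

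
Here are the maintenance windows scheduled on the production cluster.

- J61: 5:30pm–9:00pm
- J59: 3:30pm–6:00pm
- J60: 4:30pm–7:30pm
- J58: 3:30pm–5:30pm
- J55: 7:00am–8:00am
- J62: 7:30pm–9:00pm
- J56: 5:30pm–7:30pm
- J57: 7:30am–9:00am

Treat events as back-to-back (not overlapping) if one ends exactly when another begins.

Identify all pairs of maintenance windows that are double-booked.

Sorted by start: J55, J57, J58, J59, J60, J56, J61, J62.
J57 starts before J55 ends → J55 and J57 overlap.
J58 starts after J55 ends, so nothing later overlaps J55 either.
J58 starts after J57 ends, so nothing later overlaps J57 either.
J59 starts before J58 ends → J58 and J59 overlap.
J60 starts before J58 ends → J58 and J60 overlap.
J56 starts exactly when J58 ends (back-to-back, no overlap), so nothing later overlaps J58 either.
J60 starts before J59 ends → J59 and J60 overlap.
J56 starts before J59 ends → J59 and J56 overlap.
J61 starts before J59 ends → J59 and J61 overlap.
J62 starts after J59 ends.
J56 starts before J60 ends → J60 and J56 overlap.
J61 starts before J60 ends → J60 and J61 overlap.
J62 starts exactly when J60 ends (back-to-back, no overlap).
J61 starts before J56 ends → J56 and J61 overlap.
J62 starts exactly when J56 ends (back-to-back, no overlap).
J62 starts before J61 ends → J61 and J62 overlap.

J55 & J57, J56 & J59, J56 & J60, J56 & J61, J58 & J59, J58 & J60, J59 & J60, J59 & J61, J60 & J61, J61 & J62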